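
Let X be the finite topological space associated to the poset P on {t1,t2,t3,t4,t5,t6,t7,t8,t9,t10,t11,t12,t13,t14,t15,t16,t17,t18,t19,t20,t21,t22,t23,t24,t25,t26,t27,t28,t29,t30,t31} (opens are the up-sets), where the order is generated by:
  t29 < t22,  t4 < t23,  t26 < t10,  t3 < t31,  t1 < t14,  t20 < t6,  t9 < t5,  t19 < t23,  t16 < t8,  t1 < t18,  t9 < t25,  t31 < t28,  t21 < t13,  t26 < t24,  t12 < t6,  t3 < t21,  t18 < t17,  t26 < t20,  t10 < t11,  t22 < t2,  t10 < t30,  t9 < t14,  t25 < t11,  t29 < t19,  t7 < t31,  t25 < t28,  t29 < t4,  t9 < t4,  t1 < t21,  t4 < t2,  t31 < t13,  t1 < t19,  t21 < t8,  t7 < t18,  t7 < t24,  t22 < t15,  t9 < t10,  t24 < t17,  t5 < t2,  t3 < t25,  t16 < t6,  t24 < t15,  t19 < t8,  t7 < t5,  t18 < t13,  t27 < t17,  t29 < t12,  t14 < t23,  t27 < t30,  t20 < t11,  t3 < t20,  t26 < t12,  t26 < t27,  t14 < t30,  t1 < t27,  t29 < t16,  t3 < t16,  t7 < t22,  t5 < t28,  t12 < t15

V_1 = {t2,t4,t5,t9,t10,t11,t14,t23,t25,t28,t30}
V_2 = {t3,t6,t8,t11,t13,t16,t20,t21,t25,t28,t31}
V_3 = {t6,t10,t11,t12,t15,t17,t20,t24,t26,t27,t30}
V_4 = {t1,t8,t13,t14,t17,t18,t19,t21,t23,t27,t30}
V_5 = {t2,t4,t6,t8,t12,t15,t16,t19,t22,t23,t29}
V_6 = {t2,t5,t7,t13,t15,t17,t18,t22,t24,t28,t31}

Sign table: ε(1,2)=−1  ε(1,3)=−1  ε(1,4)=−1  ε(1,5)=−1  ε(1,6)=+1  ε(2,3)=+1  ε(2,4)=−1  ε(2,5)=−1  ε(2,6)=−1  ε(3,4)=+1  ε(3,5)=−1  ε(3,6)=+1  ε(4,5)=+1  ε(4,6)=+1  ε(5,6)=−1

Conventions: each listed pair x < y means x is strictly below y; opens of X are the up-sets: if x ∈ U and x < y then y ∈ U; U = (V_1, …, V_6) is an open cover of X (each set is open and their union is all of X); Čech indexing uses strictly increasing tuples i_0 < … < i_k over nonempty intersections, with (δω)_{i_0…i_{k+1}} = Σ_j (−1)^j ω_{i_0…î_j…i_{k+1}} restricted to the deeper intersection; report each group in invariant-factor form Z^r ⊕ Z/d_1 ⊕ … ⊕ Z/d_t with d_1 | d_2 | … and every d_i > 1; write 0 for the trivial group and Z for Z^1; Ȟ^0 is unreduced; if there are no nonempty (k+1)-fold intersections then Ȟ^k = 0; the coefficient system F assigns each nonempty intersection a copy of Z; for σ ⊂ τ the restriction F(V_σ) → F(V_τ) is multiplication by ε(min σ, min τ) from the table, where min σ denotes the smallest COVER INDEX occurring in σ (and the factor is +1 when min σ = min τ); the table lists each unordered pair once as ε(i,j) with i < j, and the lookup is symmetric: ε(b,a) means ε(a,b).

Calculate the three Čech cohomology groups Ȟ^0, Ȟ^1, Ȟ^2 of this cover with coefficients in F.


Ȟ^0 = 0,  Ȟ^1 = Z/2,  Ȟ^2 = Z

nerve of the cover:
  V12={t11,t25,t28} V13={t10,t11,t30} V14={t14,t23,t30} V15={t2,t4,t23} V16={t2,t5,t28} V23={t6,t11,t20} V24={t8,t13,t21} V25={t6,t8,t16} V26={t13,t28,t31} V34={t17,t27,t30} V35={t6,t12,t15} V36={t15,t17,t24} V45={t8,t19,t23} V46={t13,t17,t18} V56={t2,t15,t22}
  V123={t11} V126={t28} V134={t30} V145={t23} V156={t2} V235={t6} V245={t8} V246={t13} V346={t17} V356={t15}
C dims 6,15,10; δ0: rk 6, SNF 1^5·2; δ1: rk 9, SNF 1^9
Ȟ^0 = (6 − 6) − 0 = 0, so Ȟ^0 ≅ 0
Ȟ^1 = (15 − 9) − 6 = 0 plus torsion [2], so Ȟ^1 ≅ Z/2
Ȟ^2 = (10 − 0) − 9 = 1, so Ȟ^2 ≅ Z


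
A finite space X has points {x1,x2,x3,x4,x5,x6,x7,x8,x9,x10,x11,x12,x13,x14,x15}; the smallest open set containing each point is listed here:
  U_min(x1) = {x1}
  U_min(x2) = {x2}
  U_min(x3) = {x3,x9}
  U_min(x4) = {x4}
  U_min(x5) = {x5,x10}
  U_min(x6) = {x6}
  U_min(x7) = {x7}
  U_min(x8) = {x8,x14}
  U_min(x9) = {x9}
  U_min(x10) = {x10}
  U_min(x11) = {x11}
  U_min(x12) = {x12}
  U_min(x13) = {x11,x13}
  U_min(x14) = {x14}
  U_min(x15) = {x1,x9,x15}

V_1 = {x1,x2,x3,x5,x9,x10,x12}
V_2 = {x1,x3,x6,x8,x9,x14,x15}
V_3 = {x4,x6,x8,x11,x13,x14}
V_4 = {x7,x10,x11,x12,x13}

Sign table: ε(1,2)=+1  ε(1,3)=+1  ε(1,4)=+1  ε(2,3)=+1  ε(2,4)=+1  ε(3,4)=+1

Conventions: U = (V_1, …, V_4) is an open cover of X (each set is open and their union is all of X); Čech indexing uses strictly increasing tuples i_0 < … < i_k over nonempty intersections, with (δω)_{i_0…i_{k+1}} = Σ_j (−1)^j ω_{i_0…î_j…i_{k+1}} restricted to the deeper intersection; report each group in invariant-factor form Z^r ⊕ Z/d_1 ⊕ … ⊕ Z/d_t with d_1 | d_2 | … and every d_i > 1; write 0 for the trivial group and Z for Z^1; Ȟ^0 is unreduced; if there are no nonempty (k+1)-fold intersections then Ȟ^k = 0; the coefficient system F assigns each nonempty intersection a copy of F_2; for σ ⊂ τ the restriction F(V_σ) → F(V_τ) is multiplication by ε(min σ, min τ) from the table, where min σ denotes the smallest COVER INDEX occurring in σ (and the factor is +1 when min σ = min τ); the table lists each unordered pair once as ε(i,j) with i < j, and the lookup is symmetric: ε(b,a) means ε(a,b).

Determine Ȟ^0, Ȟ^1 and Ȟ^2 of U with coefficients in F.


Ȟ^0(U;F) ≅ Z/2; Ȟ^1(U;F) ≅ Z/2; Ȟ^2(U;F) ≅ 0

nonempty overlaps:
  V12={x1,x3,x9} V14={x10,x12} V23={x6,x8,x14} V34={x11,x13}
C dims 4,4; δ0: rk_F2 3
degree 0: 4−3−0 = 1 → Ȟ^0 ≅ Z/2
degree 1: 4−0−3 = 1 → Ȟ^1 ≅ Z/2
degree 2: 0−0−0 = 0 → Ȟ^2 ≅ 0


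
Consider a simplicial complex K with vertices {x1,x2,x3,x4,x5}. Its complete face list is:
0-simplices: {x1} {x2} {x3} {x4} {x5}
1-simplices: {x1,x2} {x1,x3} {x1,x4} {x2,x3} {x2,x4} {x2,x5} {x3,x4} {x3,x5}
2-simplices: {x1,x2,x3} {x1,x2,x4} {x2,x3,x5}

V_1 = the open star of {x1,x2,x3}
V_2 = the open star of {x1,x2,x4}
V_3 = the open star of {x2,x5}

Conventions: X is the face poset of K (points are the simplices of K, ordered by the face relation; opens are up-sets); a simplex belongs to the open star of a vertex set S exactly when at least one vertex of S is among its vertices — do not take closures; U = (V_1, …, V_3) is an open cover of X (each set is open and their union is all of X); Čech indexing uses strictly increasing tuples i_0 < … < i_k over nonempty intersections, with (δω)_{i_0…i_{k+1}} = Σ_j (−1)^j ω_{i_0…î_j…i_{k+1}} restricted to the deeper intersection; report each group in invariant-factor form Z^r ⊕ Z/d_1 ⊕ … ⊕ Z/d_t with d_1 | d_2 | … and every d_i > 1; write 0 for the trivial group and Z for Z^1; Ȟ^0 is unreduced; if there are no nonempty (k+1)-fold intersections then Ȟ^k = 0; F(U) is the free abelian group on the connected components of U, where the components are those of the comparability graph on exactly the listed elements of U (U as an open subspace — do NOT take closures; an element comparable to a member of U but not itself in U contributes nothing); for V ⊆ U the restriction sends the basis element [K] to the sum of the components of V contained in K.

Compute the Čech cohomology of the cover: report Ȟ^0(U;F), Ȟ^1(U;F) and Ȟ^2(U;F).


nerve of the cover:
  V1={{x1},{x2},{x3},{x1,x2},{x1,x3},{x1,x4},{x2,x3},{x2,x4},{x2,x5},{x3,x4},{x3,x5},{x1,x2,x3},{x1,x2,x4},{x2,x3,x5}} V2={{x1},{x2},{x4},{x1,x2},{x1,x3},{x1,x4},{x2,x3},{x2,x4},{x2,x5},{x3,x4},{x1,x2,x3},{x1,x2,x4},{x2,x3,x5}} V3={{x2},{x5},{x1,x2},{x2,x3},{x2,x4},{x2,x5},{x3,x5},{x1,x2,x3},{x1,x2,x4},{x2,x3,x5}}
  V12={{x1},{x2},{x1,x2},{x1,x3},{x1,x4},{x2,x3},{x2,x4},{x2,x5},{x3,x4},{x1,x2,x3},{x1,x2,x4},{x2,x3,x5}} V13={{x2},{x1,x2},{x2,x3},{x2,x4},{x2,x5},{x3,x5},{x1,x2,x3},{x1,x2,x4},{x2,x3,x5}} V23={{x2},{x1,x2},{x2,x3},{x2,x4},{x2,x5},{x1,x2,x3},{x1,x2,x4},{x2,x3,x5}}
  V123={{x2},{x1,x2},{x2,x3},{x2,x4},{x2,x5},{x1,x2,x3},{x1,x2,x4},{x2,x3,x5}}
components per intersection:
  V1: {{x1},{x2},{x3},{x1,x2},{x1,x3},{x1,x4},{x2,x3},{x2,x4},{x2,x5},{x3,x4},{x3,x5},{x1,x2,x3},{x1,x2,x4},{x2,x3,x5}}
  V2: {{x1},{x2},{x4},{x1,x2},{x1,x3},{x1,x4},{x2,x3},{x2,x4},{x2,x5},{x3,x4},{x1,x2,x3},{x1,x2,x4},{x2,x3,x5}}
  V3: {{x2},{x5},{x1,x2},{x2,x3},{x2,x4},{x2,x5},{x3,x5},{x1,x2,x3},{x1,x2,x4},{x2,x3,x5}}
  V12: {{x1},{x2},{x1,x2},{x1,x3},{x1,x4},{x2,x3},{x2,x4},{x2,x5},{x1,x2,x3},{x1,x2,x4},{x2,x3,x5}} {{x3,x4}}
  V13: {{x2},{x1,x2},{x2,x3},{x2,x4},{x2,x5},{x3,x5},{x1,x2,x3},{x1,x2,x4},{x2,x3,x5}}
  V23: {{x2},{x1,x2},{x2,x3},{x2,x4},{x2,x5},{x1,x2,x3},{x1,x2,x4},{x2,x3,x5}}
  V123: {{x2},{x1,x2},{x2,x3},{x2,x4},{x2,x5},{x1,x2,x3},{x1,x2,x4},{x2,x3,x5}}
C dims 3,4,1; δ0: rk 2, SNF 1^2; δ1: rk 1, SNF 1^1
Ȟ^0 = (3 − 2) − 0 = 1, so Ȟ^0 ≅ Z
Ȟ^1 = (4 − 1) − 2 = 1, so Ȟ^1 ≅ Z
Ȟ^2 = (1 − 0) − 1 = 0, so Ȟ^2 ≅ 0

Ȟ^0(U;F) ≅ Z, Ȟ^1(U;F) ≅ Z and Ȟ^2(U;F) ≅ 0


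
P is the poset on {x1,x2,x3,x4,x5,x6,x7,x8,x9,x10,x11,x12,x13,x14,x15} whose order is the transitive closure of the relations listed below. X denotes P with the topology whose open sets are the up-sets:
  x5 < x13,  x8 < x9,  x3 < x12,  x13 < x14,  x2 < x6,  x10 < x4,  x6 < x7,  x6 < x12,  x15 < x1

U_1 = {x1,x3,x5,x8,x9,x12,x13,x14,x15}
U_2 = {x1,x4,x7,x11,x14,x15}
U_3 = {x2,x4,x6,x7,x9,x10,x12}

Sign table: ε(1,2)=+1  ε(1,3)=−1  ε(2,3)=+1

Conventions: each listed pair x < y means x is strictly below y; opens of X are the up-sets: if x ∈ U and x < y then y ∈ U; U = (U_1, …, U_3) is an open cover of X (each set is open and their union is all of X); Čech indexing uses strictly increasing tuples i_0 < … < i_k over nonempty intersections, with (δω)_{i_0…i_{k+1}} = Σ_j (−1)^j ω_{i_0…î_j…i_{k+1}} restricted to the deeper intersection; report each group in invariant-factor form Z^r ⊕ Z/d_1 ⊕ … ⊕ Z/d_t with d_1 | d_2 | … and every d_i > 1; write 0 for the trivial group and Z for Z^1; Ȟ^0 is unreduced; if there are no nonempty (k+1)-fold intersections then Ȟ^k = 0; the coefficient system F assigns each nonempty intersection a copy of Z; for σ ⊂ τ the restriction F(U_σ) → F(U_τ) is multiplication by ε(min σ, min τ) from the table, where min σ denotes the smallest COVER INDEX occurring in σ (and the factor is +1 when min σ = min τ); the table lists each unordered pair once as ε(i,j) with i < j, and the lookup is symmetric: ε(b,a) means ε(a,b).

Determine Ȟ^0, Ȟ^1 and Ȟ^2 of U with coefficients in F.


Ȟ^0 = 0, Ȟ^1 = Z/2 and Ȟ^2 = 0

nonempty intersections:
  U12={x1,x14,x15} U13={x9,x12} U23={x4,x7}
C dims 3,3; δ0: rk 3, SNF 1^2·2
Ȟ^0: (3−3)−0=0 ⇒ 0
Ȟ^1: (3−0)−3=0 plus torsion [2] ⇒ Z/2
Ȟ^2: (0−0)−0=0 ⇒ 0


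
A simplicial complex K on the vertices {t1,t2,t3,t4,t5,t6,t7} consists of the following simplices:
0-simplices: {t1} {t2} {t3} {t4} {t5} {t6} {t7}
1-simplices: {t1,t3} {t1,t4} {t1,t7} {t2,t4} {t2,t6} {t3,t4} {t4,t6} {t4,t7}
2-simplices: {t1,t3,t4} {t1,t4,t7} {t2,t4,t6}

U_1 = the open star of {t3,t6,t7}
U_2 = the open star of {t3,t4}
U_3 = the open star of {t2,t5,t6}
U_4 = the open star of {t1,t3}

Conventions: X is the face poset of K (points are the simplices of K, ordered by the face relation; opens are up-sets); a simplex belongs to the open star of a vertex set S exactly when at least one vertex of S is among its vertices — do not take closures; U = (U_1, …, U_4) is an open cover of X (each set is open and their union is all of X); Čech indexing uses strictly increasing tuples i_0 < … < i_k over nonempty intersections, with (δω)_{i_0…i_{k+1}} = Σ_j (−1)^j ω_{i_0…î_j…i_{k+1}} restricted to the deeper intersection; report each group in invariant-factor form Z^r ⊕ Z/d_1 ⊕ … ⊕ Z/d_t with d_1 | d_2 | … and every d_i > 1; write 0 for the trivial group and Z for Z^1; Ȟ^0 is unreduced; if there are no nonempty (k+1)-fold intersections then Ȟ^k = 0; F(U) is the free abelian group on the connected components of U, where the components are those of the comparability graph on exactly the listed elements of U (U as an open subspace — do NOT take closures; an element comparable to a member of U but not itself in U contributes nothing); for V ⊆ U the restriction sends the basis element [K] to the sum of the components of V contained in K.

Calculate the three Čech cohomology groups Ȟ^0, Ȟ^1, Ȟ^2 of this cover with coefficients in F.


Ȟ^0 ≅ Z^2, Ȟ^1 ≅ 0, Ȟ^2 ≅ 0

intersection data:
  U1={{t3},{t6},{t7},{t1,t3},{t1,t7},{t2,t6},{t3,t4},{t4,t6},{t4,t7},{t1,t3,t4},{t1,t4,t7},{t2,t4,t6}} U2={{t3},{t4},{t1,t3},{t1,t4},{t2,t4},{t3,t4},{t4,t6},{t4,t7},{t1,t3,t4},{t1,t4,t7},{t2,t4,t6}} U3={{t2},{t5},{t6},{t2,t4},{t2,t6},{t4,t6},{t2,t4,t6}} U4={{t1},{t3},{t1,t3},{t1,t4},{t1,t7},{t3,t4},{t1,t3,t4},{t1,t4,t7}}
  U12={{t3},{t1,t3},{t3,t4},{t4,t6},{t4,t7},{t1,t3,t4},{t1,t4,t7},{t2,t4,t6}} U13={{t6},{t2,t6},{t4,t6},{t2,t4,t6}} U14={{t3},{t1,t3},{t1,t7},{t3,t4},{t1,t3,t4},{t1,t4,t7}} U23={{t2,t4},{t4,t6},{t2,t4,t6}} U24={{t3},{t1,t3},{t1,t4},{t3,t4},{t1,t3,t4},{t1,t4,t7}}
  U123={{t4,t6},{t2,t4,t6}} U124={{t3},{t1,t3},{t3,t4},{t1,t3,t4},{t1,t4,t7}}
components per intersection:
  U1: {{t3},{t1,t3},{t3,t4},{t1,t3,t4}} {{t6},{t2,t6},{t4,t6},{t2,t4,t6}} {{t7},{t1,t7},{t4,t7},{t1,t4,t7}}
  U2: {{t3},{t4},{t1,t3},{t1,t4},{t2,t4},{t3,t4},{t4,t6},{t4,t7},{t1,t3,t4},{t1,t4,t7},{t2,t4,t6}}
  U3: {{t2},{t6},{t2,t4},{t2,t6},{t4,t6},{t2,t4,t6}} {{t5}}
  U4: {{t1},{t3},{t1,t3},{t1,t4},{t1,t7},{t3,t4},{t1,t3,t4},{t1,t4,t7}}
  U12: {{t3},{t1,t3},{t3,t4},{t1,t3,t4}} {{t4,t6},{t2,t4,t6}} {{t4,t7},{t1,t4,t7}}
  U13: {{t6},{t2,t6},{t4,t6},{t2,t4,t6}}
  U14: {{t3},{t1,t3},{t3,t4},{t1,t3,t4}} {{t1,t7},{t1,t4,t7}}
  U23: {{t2,t4},{t4,t6},{t2,t4,t6}}
  U24: {{t3},{t1,t3},{t1,t4},{t3,t4},{t1,t3,t4},{t1,t4,t7}}
  U123: {{t4,t6},{t2,t4,t6}}
  U124: {{t3},{t1,t3},{t3,t4},{t1,t3,t4}} {{t1,t4,t7}}
C dims 7,8,3; δ0: rk 5, SNF 1^5; δ1: rk 3, SNF 1^3
Ȟ^0 = (7 − 5) − 0 = 2, so Ȟ^0 ≅ Z^2
Ȟ^1 = (8 − 3) − 5 = 0, so Ȟ^1 ≅ 0
Ȟ^2 = (3 − 0) − 3 = 0, so Ȟ^2 ≅ 0


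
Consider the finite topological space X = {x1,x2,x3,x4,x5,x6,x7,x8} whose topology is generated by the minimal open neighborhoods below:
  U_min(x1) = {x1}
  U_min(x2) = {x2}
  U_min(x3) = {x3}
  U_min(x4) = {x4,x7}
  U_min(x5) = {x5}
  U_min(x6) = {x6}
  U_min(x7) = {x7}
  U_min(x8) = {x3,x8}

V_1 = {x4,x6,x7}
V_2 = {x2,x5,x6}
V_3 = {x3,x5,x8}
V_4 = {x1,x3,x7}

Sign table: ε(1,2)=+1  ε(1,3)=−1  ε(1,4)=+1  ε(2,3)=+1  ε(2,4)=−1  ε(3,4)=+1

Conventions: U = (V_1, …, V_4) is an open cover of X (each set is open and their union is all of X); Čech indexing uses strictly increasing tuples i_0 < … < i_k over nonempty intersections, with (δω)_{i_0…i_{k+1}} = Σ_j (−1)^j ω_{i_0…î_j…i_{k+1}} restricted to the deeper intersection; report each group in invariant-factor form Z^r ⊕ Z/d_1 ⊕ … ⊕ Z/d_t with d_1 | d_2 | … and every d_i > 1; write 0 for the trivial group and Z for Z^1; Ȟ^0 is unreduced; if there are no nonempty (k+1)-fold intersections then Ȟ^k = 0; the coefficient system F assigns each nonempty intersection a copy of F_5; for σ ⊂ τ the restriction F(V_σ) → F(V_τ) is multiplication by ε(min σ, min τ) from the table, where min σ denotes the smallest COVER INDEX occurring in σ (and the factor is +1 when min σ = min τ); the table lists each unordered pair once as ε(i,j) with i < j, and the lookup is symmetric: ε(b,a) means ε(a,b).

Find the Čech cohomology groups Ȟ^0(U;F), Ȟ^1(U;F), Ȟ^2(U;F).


nonempty intersections:
  V12={x6} V14={x7} V23={x5} V34={x3}
C dims 4,4; δ0: rk_F5 3
Ȟ^0: (4−3)−0=1 ⇒ Z/5
Ȟ^1: (4−0)−3=1 ⇒ Z/5
Ȟ^2: (0−0)−0=0 ⇒ 0

Ȟ^0(U;F) ≅ Z/5, Ȟ^1(U;F) ≅ Z/5, Ȟ^2(U;F) ≅ 0


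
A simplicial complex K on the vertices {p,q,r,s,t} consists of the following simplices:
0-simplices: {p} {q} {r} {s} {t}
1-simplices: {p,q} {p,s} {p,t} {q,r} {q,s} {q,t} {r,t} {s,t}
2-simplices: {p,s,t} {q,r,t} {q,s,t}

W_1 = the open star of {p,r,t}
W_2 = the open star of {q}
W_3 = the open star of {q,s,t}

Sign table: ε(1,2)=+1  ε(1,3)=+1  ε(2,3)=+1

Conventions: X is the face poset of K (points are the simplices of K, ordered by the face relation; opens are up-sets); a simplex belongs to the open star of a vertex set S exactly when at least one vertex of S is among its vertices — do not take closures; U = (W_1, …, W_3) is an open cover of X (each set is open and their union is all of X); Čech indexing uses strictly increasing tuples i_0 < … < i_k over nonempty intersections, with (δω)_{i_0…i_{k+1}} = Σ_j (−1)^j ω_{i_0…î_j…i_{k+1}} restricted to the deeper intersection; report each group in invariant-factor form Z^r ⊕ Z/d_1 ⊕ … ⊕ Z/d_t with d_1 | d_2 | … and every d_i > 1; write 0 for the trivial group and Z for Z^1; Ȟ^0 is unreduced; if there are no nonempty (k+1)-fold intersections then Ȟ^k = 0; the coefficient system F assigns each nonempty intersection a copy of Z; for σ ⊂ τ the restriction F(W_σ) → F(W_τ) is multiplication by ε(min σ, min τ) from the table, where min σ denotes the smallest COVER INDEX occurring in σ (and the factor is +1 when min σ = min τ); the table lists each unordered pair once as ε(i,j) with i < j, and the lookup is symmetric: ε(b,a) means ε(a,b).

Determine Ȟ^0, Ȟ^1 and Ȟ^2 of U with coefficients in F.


Ȟ^0(U;F) ≅ Z; Ȟ^1(U;F) ≅ 0; Ȟ^2(U;F) ≅ 0

intersection data:
  W1={{p},{r},{t},{p,q},{p,s},{p,t},{q,r},{q,t},{r,t},{s,t},{p,s,t},{q,r,t},{q,s,t}} W2={{q},{p,q},{q,r},{q,s},{q,t},{q,r,t},{q,s,t}} W3={{q},{s},{t},{p,q},{p,s},{p,t},{q,r},{q,s},{q,t},{r,t},{s,t},{p,s,t},{q,r,t},{q,s,t}}
  W12={{p,q},{q,r},{q,t},{q,r,t},{q,s,t}} W13={{t},{p,q},{p,s},{p,t},{q,r},{q,t},{r,t},{s,t},{p,s,t},{q,r,t},{q,s,t}} W23={{q},{p,q},{q,r},{q,s},{q,t},{q,r,t},{q,s,t}}
  W123={{p,q},{q,r},{q,t},{q,r,t},{q,s,t}}
C dims 3,3,1; δ0: rk 2, SNF 1^2; δ1: rk 1, SNF 1^1
Ȟ^0 = (3 − 2) − 0 = 1, so Ȟ^0 ≅ Z
Ȟ^1 = (3 − 1) − 2 = 0, so Ȟ^1 ≅ 0
Ȟ^2 = (1 − 0) − 1 = 0, so Ȟ^2 ≅ 0


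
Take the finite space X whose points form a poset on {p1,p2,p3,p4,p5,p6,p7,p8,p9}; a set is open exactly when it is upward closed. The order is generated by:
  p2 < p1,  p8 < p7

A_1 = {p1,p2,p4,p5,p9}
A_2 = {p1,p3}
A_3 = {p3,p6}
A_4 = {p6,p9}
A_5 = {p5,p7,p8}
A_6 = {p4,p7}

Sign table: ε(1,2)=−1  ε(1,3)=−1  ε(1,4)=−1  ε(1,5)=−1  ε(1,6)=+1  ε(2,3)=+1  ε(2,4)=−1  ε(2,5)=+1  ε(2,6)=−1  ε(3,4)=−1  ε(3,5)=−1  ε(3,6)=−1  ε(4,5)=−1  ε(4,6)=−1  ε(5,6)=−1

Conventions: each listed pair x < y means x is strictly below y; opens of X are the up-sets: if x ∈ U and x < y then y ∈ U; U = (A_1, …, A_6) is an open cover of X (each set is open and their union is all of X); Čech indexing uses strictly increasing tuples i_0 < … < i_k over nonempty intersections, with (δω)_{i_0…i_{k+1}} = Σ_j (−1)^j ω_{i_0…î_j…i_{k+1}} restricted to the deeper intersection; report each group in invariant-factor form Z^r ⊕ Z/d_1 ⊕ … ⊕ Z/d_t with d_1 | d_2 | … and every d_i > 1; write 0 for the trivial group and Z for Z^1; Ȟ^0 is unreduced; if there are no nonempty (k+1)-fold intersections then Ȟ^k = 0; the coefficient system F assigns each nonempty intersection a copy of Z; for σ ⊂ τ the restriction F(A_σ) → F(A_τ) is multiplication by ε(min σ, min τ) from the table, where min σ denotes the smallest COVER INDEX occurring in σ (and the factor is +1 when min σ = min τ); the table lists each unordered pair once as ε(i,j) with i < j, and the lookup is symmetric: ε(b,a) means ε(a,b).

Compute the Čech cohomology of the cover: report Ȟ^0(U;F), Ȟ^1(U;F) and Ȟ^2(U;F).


Ȟ^0 = 0,  Ȟ^1 = Z ⊕ Z/2,  Ȟ^2 = 0

intersection data:
  A12={p1} A14={p9} A15={p5} A16={p4} A23={p3} A34={p6} A56={p7}
C dims 6,7; δ0: rk 6, SNF 1^5·2
Ȟ^0 = (6 − 6) − 0 = 0, so Ȟ^0 ≅ 0
Ȟ^1 = (7 − 0) − 6 = 1 plus torsion [2], so Ȟ^1 ≅ Z ⊕ Z/2
Ȟ^2 = (0 − 0) − 0 = 0, so Ȟ^2 ≅ 0


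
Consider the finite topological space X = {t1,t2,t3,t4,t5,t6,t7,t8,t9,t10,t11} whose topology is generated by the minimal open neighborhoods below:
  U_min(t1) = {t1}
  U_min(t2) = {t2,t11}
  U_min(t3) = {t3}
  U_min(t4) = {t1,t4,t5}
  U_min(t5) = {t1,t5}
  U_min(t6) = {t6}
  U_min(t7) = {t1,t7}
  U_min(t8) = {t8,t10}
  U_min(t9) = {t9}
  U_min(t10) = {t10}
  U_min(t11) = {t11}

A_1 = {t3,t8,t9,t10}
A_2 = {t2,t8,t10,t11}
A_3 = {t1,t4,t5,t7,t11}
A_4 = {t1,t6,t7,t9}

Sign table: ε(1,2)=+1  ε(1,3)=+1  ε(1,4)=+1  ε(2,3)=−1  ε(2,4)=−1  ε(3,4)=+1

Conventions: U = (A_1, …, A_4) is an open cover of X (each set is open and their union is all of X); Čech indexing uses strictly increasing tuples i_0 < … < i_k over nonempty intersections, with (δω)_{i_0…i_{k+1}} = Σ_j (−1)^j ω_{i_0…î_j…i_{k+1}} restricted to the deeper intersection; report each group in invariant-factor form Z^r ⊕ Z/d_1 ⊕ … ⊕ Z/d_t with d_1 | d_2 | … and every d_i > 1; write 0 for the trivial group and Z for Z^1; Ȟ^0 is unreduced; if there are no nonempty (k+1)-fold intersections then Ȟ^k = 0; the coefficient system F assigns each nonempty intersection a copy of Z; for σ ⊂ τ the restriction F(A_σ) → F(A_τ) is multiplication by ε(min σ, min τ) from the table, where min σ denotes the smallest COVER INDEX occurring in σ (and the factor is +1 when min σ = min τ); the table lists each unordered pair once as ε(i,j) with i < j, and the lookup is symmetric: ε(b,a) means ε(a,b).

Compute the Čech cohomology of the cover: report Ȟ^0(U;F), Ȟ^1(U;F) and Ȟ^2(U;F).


nonempty overlaps:
  A12={t8,t10} A14={t9} A23={t11} A34={t1,t7}
C dims 4,4; δ0: rk 4, SNF 1^3·2
degree 0: 4−4−0 = 0 → Ȟ^0 ≅ 0
degree 1: 4−0−4 = 0 plus torsion [2] → Ȟ^1 ≅ Z/2
degree 2: 0−0−0 = 0 → Ȟ^2 ≅ 0

Ȟ^0 ≅ 0, Ȟ^1 ≅ Z/2, Ȟ^2 ≅ 0


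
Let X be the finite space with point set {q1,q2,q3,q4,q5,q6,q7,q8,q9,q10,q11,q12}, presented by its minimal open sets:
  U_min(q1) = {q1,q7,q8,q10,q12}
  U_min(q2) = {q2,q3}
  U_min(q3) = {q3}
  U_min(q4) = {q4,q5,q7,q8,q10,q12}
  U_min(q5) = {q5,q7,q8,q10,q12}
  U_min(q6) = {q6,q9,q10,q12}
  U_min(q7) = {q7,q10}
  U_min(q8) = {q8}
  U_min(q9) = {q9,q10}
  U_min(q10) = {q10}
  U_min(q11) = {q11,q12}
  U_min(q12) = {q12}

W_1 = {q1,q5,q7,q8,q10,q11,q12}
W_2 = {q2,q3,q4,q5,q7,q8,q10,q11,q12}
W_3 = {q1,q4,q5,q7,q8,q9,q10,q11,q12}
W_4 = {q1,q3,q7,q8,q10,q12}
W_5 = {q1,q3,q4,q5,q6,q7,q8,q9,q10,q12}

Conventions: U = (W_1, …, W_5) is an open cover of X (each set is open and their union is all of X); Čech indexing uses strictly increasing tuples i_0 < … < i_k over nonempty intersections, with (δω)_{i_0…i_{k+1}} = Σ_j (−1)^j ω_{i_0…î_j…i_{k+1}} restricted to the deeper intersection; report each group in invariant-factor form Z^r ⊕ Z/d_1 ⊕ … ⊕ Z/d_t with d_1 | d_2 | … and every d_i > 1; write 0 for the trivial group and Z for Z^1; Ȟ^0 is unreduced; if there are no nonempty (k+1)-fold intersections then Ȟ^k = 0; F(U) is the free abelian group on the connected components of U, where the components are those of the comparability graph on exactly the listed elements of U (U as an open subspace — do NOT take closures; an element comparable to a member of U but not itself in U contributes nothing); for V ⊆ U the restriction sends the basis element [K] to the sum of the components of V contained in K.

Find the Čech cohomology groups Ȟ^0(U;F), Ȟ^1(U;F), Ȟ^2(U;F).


Ȟ^0 ≅ Z^2,  Ȟ^1 ≅ 0,  Ȟ^2 ≅ 0

nonempty overlaps:
  W12={q5,q7,q8,q10,q11,q12} W13={q1,q5,q7,q8,q10,q11,q12} W14={q1,q7,q8,q10,q12} W15={q1,q5,q7,q8,q10,q12} W23={q4,q5,q7,q8,q10,q11,q12} W24={q3,q7,q8,q10,q12} W25={q3,q4,q5,q7,q8,q10,q12} W34={q1,q7,q8,q10,q12} W35={q1,q4,q5,q7,q8,q9,q10,q12} W45={q1,q3,q7,q8,q10,q12}
  W123={q5,q7,q8,q10,q11,q12} W124={q7,q8,q10,q12} W125={q5,q7,q8,q10,q12} W134={q1,q7,q8,q10,q12} W135={q1,q5,q7,q8,q10,q12} W145={q1,q7,q8,q10,q12} W234={q7,q8,q10,q12} W235={q4,q5,q7,q8,q10,q12} W245={q3,q7,q8,q10,q12} W345={q1,q7,q8,q10,q12}
  W1234={q7,q8,q10,q12} W1235={q5,q7,q8,q10,q12} W1245={q7,q8,q10,q12} W1345={q1,q7,q8,q10,q12} W2345={q7,q8,q10,q12}
  W12345={q7,q8,q10,q12}
components per intersection:
  W1: {q1,q5,q7,q8,q10,q11,q12}
  W2: {q2,q3} {q4,q5,q7,q8,q10,q11,q12}
  W3: {q1,q4,q5,q7,q8,q9,q10,q11,q12}
  W4: {q1,q7,q8,q10,q12} {q3}
  W5: {q1,q4,q5,q6,q7,q8,q9,q10,q12} {q3}
  W12: {q5,q7,q8,q10,q11,q12}
  W13: {q1,q5,q7,q8,q10,q11,q12}
  W14: {q1,q7,q8,q10,q12}
  W15: {q1,q5,q7,q8,q10,q12}
  W23: {q4,q5,q7,q8,q10,q11,q12}
  W24: {q3} {q7,q10} {q8} {q12}
  W25: {q3} {q4,q5,q7,q8,q10,q12}
  W34: {q1,q7,q8,q10,q12}
  W35: {q1,q4,q5,q7,q8,q9,q10,q12}
  W45: {q1,q7,q8,q10,q12} {q3}
  W123: {q5,q7,q8,q10,q11,q12}
  W124: {q7,q10} {q8} {q12}
  W125: {q5,q7,q8,q10,q12}
  W134: {q1,q7,q8,q10,q12}
  W135: {q1,q5,q7,q8,q10,q12}
  W145: {q1,q7,q8,q10,q12}
  W234: {q7,q10} {q8} {q12}
  W235: {q4,q5,q7,q8,q10,q12}
  W245: {q3} {q7,q10} {q8} {q12}
  W345: {q1,q7,q8,q10,q12}
  W1234: {q7,q10} {q8} {q12}
  W1235: {q5,q7,q8,q10,q12}
  W1245: {q7,q10} {q8} {q12}
  W1345: {q1,q7,q8,q10,q12}
  W2345: {q7,q10} {q8} {q12}
  W12345: {q7,q10} {q8} {q12}
C dims 8,15,17,11; δ0: rk 6, SNF 1^6; δ1: rk 9, SNF 1^9; δ2: rk 8, SNF 1^8
degree 0: 8−6−0 = 2 → Ȟ^0 ≅ Z^2
degree 1: 15−9−6 = 0 → Ȟ^1 ≅ 0
degree 2: 17−8−9 = 0 → Ȟ^2 ≅ 0


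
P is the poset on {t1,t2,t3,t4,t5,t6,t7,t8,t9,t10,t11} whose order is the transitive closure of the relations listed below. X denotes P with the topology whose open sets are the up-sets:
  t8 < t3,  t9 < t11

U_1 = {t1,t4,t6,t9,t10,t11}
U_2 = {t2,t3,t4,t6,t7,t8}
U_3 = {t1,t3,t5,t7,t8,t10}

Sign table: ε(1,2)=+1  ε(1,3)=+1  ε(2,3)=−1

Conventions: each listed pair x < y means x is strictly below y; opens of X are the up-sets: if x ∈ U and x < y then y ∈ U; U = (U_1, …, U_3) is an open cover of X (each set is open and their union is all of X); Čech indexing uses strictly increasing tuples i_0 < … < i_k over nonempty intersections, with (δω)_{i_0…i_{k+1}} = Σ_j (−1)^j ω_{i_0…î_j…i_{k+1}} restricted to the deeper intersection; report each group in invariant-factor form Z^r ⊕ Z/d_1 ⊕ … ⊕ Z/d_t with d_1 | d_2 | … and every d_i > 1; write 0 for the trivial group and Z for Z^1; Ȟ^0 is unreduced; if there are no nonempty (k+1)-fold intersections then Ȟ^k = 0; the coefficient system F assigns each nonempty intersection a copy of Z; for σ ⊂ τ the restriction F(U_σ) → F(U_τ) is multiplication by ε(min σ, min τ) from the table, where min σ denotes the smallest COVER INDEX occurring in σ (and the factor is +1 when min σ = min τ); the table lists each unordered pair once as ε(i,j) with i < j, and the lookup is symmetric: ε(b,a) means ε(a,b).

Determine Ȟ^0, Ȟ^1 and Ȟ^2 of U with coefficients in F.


nonempty intersections:
  U12={t4,t6} U13={t1,t10} U23={t3,t7,t8}
C dims 3,3; δ0: rk 3, SNF 1^2·2
Ȟ^0: (3−3)−0=0 ⇒ 0
Ȟ^1: (3−0)−3=0 plus torsion [2] ⇒ Z/2
Ȟ^2: (0−0)−0=0 ⇒ 0

Ȟ^0 = 0, Ȟ^1 = Z/2 and Ȟ^2 = 0


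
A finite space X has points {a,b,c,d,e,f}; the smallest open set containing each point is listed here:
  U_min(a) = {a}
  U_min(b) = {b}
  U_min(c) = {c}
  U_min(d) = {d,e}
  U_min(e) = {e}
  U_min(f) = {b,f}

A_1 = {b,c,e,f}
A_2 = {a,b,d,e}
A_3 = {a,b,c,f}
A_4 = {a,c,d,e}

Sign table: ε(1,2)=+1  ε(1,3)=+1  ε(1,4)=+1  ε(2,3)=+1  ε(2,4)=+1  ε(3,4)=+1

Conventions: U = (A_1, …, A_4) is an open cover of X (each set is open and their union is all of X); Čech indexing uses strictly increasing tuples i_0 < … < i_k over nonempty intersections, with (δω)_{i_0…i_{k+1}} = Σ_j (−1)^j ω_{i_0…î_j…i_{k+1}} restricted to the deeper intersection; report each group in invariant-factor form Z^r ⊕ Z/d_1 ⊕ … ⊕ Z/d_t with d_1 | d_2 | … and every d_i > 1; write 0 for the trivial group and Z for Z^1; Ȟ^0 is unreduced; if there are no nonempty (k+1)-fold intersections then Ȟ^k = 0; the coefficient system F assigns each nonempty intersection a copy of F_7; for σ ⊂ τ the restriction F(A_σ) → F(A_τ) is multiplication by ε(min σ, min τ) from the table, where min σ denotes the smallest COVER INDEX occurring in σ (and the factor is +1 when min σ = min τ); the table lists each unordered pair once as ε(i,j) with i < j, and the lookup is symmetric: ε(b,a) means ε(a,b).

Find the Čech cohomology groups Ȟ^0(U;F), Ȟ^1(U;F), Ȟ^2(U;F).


Ȟ^0 = Z/7, Ȟ^1 = 0 and Ȟ^2 = Z/7

nonempty intersections:
  A12={b,e} A13={b,c,f} A14={c,e} A23={a,b} A24={a,d,e} A34={a,c}
  A123={b} A124={e} A134={c} A234={a}
C dims 4,6,4; δ0: rk_F7 3; δ1: rk_F7 3
Ȟ^0: (4−3)−0=1 ⇒ Z/7
Ȟ^1: (6−3)−3=0 ⇒ 0
Ȟ^2: (4−0)−3=1 ⇒ Z/7


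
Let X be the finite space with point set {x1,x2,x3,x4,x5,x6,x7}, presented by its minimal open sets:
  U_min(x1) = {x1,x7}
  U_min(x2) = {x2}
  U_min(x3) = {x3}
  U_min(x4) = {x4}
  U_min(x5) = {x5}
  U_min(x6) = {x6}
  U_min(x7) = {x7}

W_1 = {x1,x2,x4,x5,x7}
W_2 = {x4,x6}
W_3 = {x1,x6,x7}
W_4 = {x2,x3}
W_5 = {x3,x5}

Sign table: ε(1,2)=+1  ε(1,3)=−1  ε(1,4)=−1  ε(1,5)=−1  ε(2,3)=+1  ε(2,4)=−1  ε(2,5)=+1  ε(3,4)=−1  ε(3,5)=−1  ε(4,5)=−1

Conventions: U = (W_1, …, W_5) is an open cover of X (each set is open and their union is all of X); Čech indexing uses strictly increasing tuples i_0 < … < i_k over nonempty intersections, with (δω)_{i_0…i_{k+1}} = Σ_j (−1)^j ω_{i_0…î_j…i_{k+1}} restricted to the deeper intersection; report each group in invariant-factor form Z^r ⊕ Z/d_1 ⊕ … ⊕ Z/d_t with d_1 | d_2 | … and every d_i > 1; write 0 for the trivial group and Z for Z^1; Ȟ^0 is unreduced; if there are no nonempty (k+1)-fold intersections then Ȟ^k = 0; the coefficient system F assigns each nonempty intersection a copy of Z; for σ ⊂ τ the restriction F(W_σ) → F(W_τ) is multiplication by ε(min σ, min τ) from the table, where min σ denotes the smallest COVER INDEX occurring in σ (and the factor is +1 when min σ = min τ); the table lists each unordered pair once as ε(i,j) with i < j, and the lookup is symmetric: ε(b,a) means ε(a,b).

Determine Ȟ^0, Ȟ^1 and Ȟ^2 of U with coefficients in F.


Ȟ^0(U;F) ≅ 0, Ȟ^1(U;F) ≅ Z ⊕ Z/2 and Ȟ^2(U;F) ≅ 0

nonempty intersections:
  W12={x4} W13={x1,x7} W14={x2} W15={x5} W23={x6} W45={x3}
C dims 5,6; δ0: rk 5, SNF 1^4·2
Ȟ^0: (5−5)−0=0 ⇒ 0
Ȟ^1: (6−0)−5=1 plus torsion [2] ⇒ Z ⊕ Z/2
Ȟ^2: (0−0)−0=0 ⇒ 0


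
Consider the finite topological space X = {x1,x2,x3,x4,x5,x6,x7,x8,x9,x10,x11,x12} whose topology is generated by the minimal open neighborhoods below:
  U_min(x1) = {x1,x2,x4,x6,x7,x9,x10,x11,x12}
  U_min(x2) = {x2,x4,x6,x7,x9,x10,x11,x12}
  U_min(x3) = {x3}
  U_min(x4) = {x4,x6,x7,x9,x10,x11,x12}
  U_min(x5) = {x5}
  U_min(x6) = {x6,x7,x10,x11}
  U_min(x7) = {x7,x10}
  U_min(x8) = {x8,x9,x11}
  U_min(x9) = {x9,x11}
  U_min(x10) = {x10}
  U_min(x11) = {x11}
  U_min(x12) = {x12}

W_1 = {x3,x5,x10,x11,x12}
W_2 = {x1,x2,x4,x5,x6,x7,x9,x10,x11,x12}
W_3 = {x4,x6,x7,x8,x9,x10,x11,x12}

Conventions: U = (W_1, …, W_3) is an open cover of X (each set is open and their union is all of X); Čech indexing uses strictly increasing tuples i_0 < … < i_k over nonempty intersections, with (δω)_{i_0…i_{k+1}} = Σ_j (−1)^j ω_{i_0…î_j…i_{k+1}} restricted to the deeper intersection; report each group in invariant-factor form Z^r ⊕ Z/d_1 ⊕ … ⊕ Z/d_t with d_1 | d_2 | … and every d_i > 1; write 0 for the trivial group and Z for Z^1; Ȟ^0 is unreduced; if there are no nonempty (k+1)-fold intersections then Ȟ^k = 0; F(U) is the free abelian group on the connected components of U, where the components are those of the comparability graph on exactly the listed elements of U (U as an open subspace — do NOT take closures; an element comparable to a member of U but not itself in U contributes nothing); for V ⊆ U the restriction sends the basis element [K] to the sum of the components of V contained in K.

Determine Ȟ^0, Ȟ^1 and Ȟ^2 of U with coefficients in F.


cover nerve:
  W12={x5,x10,x11,x12} W13={x10,x11,x12} W23={x4,x6,x7,x9,x10,x11,x12}
  W123={x10,x11,x12}
components per intersection:
  W1: {x3} {x5} {x10} {x11} {x12}
  W2: {x1,x2,x4,x6,x7,x9,x10,x11,x12} {x5}
  W3: {x4,x6,x7,x8,x9,x10,x11,x12}
  W12: {x5} {x10} {x11} {x12}
  W13: {x10} {x11} {x12}
  W23: {x4,x6,x7,x9,x10,x11,x12}
  W123: {x10} {x11} {x12}
C dims 8,8,3; δ0: rk 5, SNF 1^5; δ1: rk 3, SNF 1^3
Ȟ^0: (8−5)−0=3 ⇒ Z^3
Ȟ^1: (8−3)−5=0 ⇒ 0
Ȟ^2: (3−0)−3=0 ⇒ 0

Ȟ^0 ≅ Z^3; Ȟ^1 ≅ 0; Ȟ^2 ≅ 0


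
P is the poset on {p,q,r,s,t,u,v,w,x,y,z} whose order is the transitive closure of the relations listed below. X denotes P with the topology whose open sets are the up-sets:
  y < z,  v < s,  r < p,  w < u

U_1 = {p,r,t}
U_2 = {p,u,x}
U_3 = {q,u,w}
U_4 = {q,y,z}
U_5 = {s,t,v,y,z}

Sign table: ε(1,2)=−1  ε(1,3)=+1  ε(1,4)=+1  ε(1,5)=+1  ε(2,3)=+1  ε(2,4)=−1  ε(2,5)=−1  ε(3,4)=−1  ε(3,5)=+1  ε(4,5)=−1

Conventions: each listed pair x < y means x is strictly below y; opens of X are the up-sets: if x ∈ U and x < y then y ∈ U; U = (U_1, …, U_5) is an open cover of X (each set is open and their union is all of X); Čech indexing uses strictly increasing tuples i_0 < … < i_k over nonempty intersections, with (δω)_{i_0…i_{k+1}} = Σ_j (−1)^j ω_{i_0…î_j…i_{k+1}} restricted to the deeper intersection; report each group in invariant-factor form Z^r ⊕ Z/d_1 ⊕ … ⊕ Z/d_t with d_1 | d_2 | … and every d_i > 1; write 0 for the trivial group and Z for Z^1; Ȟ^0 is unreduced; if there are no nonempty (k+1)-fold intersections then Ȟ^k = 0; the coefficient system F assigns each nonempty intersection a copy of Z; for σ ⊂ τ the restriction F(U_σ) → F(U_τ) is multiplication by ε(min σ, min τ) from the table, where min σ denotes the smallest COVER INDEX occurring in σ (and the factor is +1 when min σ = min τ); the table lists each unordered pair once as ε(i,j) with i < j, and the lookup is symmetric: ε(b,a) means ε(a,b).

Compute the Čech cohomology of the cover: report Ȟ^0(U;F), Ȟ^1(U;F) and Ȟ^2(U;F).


intersection data:
  U12={p} U15={t} U23={u} U34={q} U45={y,z}
C dims 5,5; δ0: rk 5, SNF 1^4·2
Ȟ^0 = (5 − 5) − 0 = 0, so Ȟ^0 ≅ 0
Ȟ^1 = (5 − 0) − 5 = 0 plus torsion [2], so Ȟ^1 ≅ Z/2
Ȟ^2 = (0 − 0) − 0 = 0, so Ȟ^2 ≅ 0

Ȟ^0 ≅ 0,  Ȟ^1 ≅ Z/2,  Ȟ^2 ≅ 0


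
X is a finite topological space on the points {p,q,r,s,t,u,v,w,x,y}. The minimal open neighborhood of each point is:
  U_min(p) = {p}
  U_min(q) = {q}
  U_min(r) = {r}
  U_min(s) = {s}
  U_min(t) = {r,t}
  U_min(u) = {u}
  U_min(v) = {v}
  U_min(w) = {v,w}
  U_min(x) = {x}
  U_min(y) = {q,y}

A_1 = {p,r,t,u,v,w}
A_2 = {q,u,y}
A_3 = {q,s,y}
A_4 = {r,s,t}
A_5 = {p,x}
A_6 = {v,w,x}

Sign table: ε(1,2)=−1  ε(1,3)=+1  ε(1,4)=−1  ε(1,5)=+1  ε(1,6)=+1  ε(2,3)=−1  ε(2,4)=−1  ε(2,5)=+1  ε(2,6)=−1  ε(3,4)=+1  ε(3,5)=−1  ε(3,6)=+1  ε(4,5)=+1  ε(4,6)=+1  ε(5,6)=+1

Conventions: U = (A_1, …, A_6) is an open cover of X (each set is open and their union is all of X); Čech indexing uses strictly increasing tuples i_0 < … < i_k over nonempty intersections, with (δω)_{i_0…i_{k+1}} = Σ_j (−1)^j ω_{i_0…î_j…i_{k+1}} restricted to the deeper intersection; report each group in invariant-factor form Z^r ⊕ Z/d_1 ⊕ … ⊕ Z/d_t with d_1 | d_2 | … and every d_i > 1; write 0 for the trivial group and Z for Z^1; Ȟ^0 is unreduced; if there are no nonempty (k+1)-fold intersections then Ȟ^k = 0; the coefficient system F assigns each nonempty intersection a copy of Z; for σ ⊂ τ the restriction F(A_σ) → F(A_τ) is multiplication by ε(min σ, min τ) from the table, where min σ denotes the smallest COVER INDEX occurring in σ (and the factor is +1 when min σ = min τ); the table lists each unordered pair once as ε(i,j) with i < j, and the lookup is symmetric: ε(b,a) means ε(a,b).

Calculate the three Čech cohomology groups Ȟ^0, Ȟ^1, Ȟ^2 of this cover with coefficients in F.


nerve simplices:
  A12={u} A14={r,t} A15={p} A16={v,w} A23={q,y} A34={s} A56={x}
C dims 6,7; δ0: rk 6, SNF 1^5·2
degree 0: 6−6−0 = 0 → Ȟ^0 ≅ 0
degree 1: 7−0−6 = 1 plus torsion [2] → Ȟ^1 ≅ Z ⊕ Z/2
degree 2: 0−0−0 = 0 → Ȟ^2 ≅ 0

Ȟ^0 = 0, Ȟ^1 = Z ⊕ Z/2 and Ȟ^2 = 0


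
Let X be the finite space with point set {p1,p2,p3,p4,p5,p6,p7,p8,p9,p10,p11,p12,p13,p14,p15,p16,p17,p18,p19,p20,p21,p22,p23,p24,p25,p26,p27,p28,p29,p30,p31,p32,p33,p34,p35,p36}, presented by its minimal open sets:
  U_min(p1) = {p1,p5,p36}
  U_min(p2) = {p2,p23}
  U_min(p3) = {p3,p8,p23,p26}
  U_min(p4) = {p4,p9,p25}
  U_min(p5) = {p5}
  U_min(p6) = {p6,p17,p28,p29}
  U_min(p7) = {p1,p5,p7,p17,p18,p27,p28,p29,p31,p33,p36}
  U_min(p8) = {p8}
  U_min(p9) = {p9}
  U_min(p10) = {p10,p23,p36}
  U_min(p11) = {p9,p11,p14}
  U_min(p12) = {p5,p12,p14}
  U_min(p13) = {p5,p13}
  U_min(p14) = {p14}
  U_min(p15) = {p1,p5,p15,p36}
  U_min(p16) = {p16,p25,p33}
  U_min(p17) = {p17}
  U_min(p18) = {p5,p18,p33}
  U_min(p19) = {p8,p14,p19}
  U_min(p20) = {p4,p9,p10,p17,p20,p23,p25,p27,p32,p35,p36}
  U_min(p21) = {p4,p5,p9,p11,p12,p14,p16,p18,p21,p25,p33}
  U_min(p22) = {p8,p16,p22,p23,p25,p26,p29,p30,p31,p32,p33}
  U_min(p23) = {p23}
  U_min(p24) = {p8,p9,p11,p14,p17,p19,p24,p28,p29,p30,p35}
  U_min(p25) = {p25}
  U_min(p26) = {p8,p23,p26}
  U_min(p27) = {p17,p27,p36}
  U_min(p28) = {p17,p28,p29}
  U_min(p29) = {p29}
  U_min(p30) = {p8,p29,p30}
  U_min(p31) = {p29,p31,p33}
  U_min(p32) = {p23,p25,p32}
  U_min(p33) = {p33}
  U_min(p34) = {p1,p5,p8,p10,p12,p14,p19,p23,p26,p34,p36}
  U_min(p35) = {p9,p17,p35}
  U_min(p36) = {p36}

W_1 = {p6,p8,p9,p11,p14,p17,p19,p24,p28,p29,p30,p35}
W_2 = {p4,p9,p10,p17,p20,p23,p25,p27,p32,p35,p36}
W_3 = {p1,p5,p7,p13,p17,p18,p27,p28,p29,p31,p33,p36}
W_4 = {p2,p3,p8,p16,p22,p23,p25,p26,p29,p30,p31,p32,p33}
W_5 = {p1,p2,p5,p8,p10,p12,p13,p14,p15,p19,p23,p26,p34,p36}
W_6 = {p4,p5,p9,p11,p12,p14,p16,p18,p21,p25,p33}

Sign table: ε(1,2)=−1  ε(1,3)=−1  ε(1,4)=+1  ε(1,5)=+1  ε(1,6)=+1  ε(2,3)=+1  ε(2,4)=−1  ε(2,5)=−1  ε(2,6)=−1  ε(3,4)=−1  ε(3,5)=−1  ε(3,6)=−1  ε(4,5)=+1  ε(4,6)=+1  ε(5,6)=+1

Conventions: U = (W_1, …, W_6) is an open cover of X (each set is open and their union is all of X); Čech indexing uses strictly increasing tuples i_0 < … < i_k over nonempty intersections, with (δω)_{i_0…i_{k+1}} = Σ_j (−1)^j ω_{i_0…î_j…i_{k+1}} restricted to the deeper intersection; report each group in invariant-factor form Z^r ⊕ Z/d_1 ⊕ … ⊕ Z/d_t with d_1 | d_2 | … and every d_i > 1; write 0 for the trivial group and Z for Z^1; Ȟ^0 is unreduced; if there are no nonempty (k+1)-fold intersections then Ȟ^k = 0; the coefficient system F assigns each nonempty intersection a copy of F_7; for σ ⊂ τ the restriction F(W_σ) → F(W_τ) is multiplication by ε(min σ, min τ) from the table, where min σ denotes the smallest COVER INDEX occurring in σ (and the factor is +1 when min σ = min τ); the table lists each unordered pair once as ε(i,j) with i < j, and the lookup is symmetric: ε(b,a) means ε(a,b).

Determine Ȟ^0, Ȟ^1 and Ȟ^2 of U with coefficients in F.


Ȟ^0(U;F) ≅ Z/7, Ȟ^1(U;F) ≅ 0, Ȟ^2(U;F) ≅ 0

nonempty overlaps:
  W12={p9,p17,p35} W13={p17,p28,p29} W14={p8,p29,p30} W15={p8,p14,p19} W16={p9,p11,p14} W23={p17,p27,p36} W24={p23,p25,p32} W25={p10,p23,p36} W26={p4,p9,p25} W34={p29,p31,p33} W35={p1,p5,p13,p36} W36={p5,p18,p33} W45={p2,p8,p23,p26} W46={p16,p25,p33} W56={p5,p12,p14}
  W123={p17} W126={p9} W134={p29} W145={p8} W156={p14} W235={p36} W245={p23} W246={p25} W346={p33} W356={p5}
C dims 6,15,10; δ0: rk_F7 5; δ1: rk_F7 10
degree 0: 6−5−0 = 1 → Ȟ^0 ≅ Z/7
degree 1: 15−10−5 = 0 → Ȟ^1 ≅ 0
degree 2: 10−0−10 = 0 → Ȟ^2 ≅ 0


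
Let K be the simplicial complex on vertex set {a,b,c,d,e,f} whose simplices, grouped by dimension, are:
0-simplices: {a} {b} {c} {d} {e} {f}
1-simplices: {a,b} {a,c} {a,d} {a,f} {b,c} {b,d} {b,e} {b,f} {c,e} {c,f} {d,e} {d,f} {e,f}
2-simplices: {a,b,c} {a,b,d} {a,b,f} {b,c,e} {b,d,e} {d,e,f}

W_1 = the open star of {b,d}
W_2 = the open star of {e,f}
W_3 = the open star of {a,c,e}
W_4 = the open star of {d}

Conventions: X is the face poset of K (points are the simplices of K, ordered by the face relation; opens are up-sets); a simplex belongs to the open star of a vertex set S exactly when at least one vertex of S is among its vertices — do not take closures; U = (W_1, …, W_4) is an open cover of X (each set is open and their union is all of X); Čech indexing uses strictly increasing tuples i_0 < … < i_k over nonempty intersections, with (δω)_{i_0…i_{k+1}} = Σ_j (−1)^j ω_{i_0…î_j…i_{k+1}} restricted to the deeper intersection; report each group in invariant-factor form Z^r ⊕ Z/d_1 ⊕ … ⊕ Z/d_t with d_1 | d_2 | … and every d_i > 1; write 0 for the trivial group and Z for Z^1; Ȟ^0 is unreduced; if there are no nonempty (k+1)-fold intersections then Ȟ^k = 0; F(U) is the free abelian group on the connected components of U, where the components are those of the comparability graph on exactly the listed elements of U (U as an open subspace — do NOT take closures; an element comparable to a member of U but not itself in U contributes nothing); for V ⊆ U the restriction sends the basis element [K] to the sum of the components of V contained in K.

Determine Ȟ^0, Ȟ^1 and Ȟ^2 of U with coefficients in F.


Ȟ^0 = Z, Ȟ^1 = Z^2 and Ȟ^2 = 0

cover nerve:
  W1={{b},{d},{a,b},{a,d},{b,c},{b,d},{b,e},{b,f},{d,e},{d,f},{a,b,c},{a,b,d},{a,b,f},{b,c,e},{b,d,e},{d,e,f}} W2={{e},{f},{a,f},{b,e},{b,f},{c,e},{c,f},{d,e},{d,f},{e,f},{a,b,f},{b,c,e},{b,d,e},{d,e,f}} W3={{a},{c},{e},{a,b},{a,c},{a,d},{a,f},{b,c},{b,e},{c,e},{c,f},{d,e},{e,f},{a,b,c},{a,b,d},{a,b,f},{b,c,e},{b,d,e},{d,e,f}} W4={{d},{a,d},{b,d},{d,e},{d,f},{a,b,d},{b,d,e},{d,e,f}}
  W12={{b,e},{b,f},{d,e},{d,f},{a,b,f},{b,c,e},{b,d,e},{d,e,f}} W13={{a,b},{a,d},{b,c},{b,e},{d,e},{a,b,c},{a,b,d},{a,b,f},{b,c,e},{b,d,e},{d,e,f}} W14={{d},{a,d},{b,d},{d,e},{d,f},{a,b,d},{b,d,e},{d,e,f}} W23={{e},{a,f},{b,e},{c,e},{c,f},{d,e},{e,f},{a,b,f},{b,c,e},{b,d,e},{d,e,f}} W24={{d,e},{d,f},{b,d,e},{d,e,f}} W34={{a,d},{d,e},{a,b,d},{b,d,e},{d,e,f}}
  W123={{b,e},{d,e},{a,b,f},{b,c,e},{b,d,e},{d,e,f}} W124={{d,e},{d,f},{b,d,e},{d,e,f}} W134={{a,d},{d,e},{a,b,d},{b,d,e},{d,e,f}} W234={{d,e},{b,d,e},{d,e,f}}
  W1234={{d,e},{b,d,e},{d,e,f}}
components per intersection:
  W1: {{b},{d},{a,b},{a,d},{b,c},{b,d},{b,e},{b,f},{d,e},{d,f},{a,b,c},{a,b,d},{a,b,f},{b,c,e},{b,d,e},{d,e,f}}
  W2: {{e},{f},{a,f},{b,e},{b,f},{c,e},{c,f},{d,e},{d,f},{e,f},{a,b,f},{b,c,e},{b,d,e},{d,e,f}}
  W3: {{a},{c},{e},{a,b},{a,c},{a,d},{a,f},{b,c},{b,e},{c,e},{c,f},{d,e},{e,f},{a,b,c},{a,b,d},{a,b,f},{b,c,e},{b,d,e},{d,e,f}}
  W4: {{d},{a,d},{b,d},{d,e},{d,f},{a,b,d},{b,d,e},{d,e,f}}
  W12: {{b,e},{d,e},{d,f},{b,c,e},{b,d,e},{d,e,f}} {{b,f},{a,b,f}}
  W13: {{a,b},{a,d},{b,c},{b,e},{d,e},{a,b,c},{a,b,d},{a,b,f},{b,c,e},{b,d,e},{d,e,f}}
  W14: {{d},{a,d},{b,d},{d,e},{d,f},{a,b,d},{b,d,e},{d,e,f}}
  W23: {{e},{b,e},{c,e},{d,e},{e,f},{b,c,e},{b,d,e},{d,e,f}} {{a,f},{a,b,f}} {{c,f}}
  W24: {{d,e},{d,f},{b,d,e},{d,e,f}}
  W34: {{a,d},{a,b,d}} {{d,e},{b,d,e},{d,e,f}}
  W123: {{b,e},{d,e},{b,c,e},{b,d,e},{d,e,f}} {{a,b,f}}
  W124: {{d,e},{d,f},{b,d,e},{d,e,f}}
  W134: {{a,d},{a,b,d}} {{d,e},{b,d,e},{d,e,f}}
  W234: {{d,e},{b,d,e},{d,e,f}}
  W1234: {{d,e},{b,d,e},{d,e,f}}
C dims 4,10,6,1; δ0: rk 3, SNF 1^3; δ1: rk 5, SNF 1^5; δ2: rk 1, SNF 1^1
Ȟ^0: (4−3)−0=1 ⇒ Z
Ȟ^1: (10−5)−3=2 ⇒ Z^2
Ȟ^2: (6−1)−5=0 ⇒ 0
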